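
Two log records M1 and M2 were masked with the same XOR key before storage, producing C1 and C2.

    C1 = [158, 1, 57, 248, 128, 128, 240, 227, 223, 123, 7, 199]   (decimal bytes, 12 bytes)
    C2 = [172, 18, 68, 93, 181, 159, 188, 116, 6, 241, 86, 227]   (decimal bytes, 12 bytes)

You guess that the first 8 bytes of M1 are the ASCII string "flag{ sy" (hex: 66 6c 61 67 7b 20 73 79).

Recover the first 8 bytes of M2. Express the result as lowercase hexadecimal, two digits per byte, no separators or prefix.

547f1cc24e3f3fee

First, C1 ⊕ C2 = (M1 ⊕ K) ⊕ (M2 ⊕ K) = M1 ⊕ M2, so the key drops out. Then M2 = (M1 ⊕ M2) ⊕ M1 over the first 8 bytes.
byte 0: (9e xor ac) xor 66 = 32 xor 66 = 54
byte 1: (01 xor 12) xor 6c = 13 xor 6c = 7f
byte 2: (39 xor 44) xor 61 = 7d xor 61 = 1c
byte 3: (f8 xor 5d) xor 67 = a5 xor 67 = c2
byte 4: (80 xor b5) xor 7b = 35 xor 7b = 4e
byte 5: (80 xor 9f) xor 20 = 1f xor 20 = 3f
byte 6: (f0 xor bc) xor 73 = 4c xor 73 = 3f
byte 7: (e3 xor 74) xor 79 = 97 xor 79 = ee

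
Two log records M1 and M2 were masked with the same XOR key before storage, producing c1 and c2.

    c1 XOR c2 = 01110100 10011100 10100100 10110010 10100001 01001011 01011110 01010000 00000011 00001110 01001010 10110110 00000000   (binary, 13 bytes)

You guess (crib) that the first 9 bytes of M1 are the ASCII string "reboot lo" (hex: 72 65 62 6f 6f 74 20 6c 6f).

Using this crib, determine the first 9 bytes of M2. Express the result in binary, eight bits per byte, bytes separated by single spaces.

00000110 11111001 11000110 11011101 11001110 00111111 01111110 00111100 01101100

Since c1 ⊕ c2 = M1 ⊕ M2, XORing with the guessed M1 bytes yields the corresponding M2 bytes: M2 = (c1 ⊕ c2) ⊕ M1.
byte 0: 116 xor 114 =   6
byte 1: 156 xor 101 = 249
byte 2: 164 xor  98 = 198
byte 3: 178 xor 111 = 221
byte 4: 161 xor 111 = 206
byte 5:  75 xor 116 =  63
byte 6:  94 xor  32 = 126
byte 7:  80 xor 108 =  60
byte 8:   3 xor 111 = 108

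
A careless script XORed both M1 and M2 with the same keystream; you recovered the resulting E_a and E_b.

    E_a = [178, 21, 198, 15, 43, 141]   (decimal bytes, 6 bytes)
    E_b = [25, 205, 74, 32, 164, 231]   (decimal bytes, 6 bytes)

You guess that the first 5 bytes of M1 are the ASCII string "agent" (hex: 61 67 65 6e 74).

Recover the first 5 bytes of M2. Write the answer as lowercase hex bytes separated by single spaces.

ca bf e9 41 fb

First, E_a ⊕ E_b = (M1 ⊕ K) ⊕ (M2 ⊕ K) = M1 ⊕ M2, so the key drops out. Then M2 = (M1 ⊕ M2) ⊕ M1 over the first 5 bytes.
byte 0: (b2 ⊕ 19) ⊕ 61 = ab ⊕ 61 = ca
byte 1: (15 ⊕ cd) ⊕ 67 = d8 ⊕ 67 = bf
byte 2: (c6 ⊕ 4a) ⊕ 65 = 8c ⊕ 65 = e9
byte 3: (0f ⊕ 20) ⊕ 6e = 2f ⊕ 6e = 41
byte 4: (2b ⊕ a4) ⊕ 74 = 8f ⊕ 74 = fb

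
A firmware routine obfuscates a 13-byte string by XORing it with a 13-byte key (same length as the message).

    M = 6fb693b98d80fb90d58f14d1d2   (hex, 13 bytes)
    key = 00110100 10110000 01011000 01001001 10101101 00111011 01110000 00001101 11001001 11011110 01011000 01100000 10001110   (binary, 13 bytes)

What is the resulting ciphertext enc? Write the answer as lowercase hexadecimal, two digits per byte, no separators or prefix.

5b06cbf020bb8b9d1c514cb15c

XOR is its own inverse, so applying the key byte-wise gives the result directly.
6f ⊕ 34 = 5b
b6 ⊕ b0 = 06
93 ⊕ 58 = cb
b9 ⊕ 49 = f0
8d ⊕ ad = 20
80 ⊕ 3b = bb
fb ⊕ 70 = 8b
90 ⊕ 0d = 9d
d5 ⊕ c9 = 1c
8f ⊕ de = 51
14 ⊕ 58 = 4c
d1 ⊕ 60 = b1
d2 ⊕ 8e = 5c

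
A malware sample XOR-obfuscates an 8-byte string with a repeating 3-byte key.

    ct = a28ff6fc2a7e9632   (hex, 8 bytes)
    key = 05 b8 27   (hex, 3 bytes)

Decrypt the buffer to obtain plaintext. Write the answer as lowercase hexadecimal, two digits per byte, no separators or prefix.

a737d1f99259938a

The 3-byte key repeats, so the effective keystream is 05 b8 27 05 b8 27 05 b8.
byte 0: a2 xor 05 = a7
byte 1: 8f xor b8 = 37
byte 2: f6 xor 27 = d1
byte 3: fc xor 05 = f9
byte 4: 2a xor b8 = 92
byte 5: 7e xor 27 = 59
byte 6: 96 xor 05 = 93
byte 7: 32 xor b8 = 8a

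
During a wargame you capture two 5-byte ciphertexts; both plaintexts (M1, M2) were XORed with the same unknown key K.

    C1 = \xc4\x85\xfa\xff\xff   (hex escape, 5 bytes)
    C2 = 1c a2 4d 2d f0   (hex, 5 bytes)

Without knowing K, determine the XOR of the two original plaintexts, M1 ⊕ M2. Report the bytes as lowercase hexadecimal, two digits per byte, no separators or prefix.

d827b7d20f

C1 ⊕ C2 = (M1 ⊕ K) ⊕ (M2 ⊕ K) = M1 ⊕ M2 — the shared key cancels under XOR.
c4 xor 1c = d8
85 xor a2 = 27
fa xor 4d = b7
ff xor 2d = d2
ff xor f0 = 0f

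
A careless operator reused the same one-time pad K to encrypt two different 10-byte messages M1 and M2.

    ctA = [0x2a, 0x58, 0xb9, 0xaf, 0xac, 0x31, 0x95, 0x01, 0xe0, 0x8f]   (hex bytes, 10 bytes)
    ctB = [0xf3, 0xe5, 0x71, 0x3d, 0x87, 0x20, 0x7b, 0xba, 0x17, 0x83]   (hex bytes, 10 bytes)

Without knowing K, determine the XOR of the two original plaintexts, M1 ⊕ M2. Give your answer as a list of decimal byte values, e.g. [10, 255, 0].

ctA ⊕ ctB = (M1 ⊕ K) ⊕ (M2 ⊕ K) = M1 ⊕ M2 — the shared key cancels under XOR.
byte 0: 2a xor f3 = d9
byte 1: 58 xor e5 = bd
byte 2: b9 xor 71 = c8
byte 3: af xor 3d = 92
byte 4: ac xor 87 = 2b
byte 5: 31 xor 20 = 11
byte 6: 95 xor 7b = ee
byte 7: 01 xor ba = bb
byte 8: e0 xor 17 = f7
byte 9: 8f xor 83 = 0c

[217, 189, 200, 146, 43, 17, 238, 187, 247, 12]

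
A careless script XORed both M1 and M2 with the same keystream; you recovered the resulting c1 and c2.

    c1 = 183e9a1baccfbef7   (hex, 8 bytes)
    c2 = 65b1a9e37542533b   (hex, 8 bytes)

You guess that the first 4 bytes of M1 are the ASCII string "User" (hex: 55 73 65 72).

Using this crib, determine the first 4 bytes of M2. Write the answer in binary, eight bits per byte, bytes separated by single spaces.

00101000 11111100 01010110 10001010

First, c1 ⊕ c2 = (M1 ⊕ K) ⊕ (M2 ⊕ K) = M1 ⊕ M2, so the key drops out. Then M2 = (M1 ⊕ M2) ⊕ M1 over the first 4 bytes.
byte 0: (18 ⊕ 65) ⊕ 55 = 7d ⊕ 55 = 28
byte 1: (3e ⊕ b1) ⊕ 73 = 8f ⊕ 73 = fc
byte 2: (9a ⊕ a9) ⊕ 65 = 33 ⊕ 65 = 56
byte 3: (1b ⊕ e3) ⊕ 72 = f8 ⊕ 72 = 8a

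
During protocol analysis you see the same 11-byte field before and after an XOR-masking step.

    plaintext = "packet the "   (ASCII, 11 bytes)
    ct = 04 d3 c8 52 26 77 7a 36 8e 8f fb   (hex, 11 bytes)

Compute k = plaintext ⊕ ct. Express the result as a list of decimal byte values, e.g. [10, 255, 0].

[116, 178, 171, 57, 67, 3, 90, 66, 230, 234, 219]

Since ct = plaintext ⊕ k, XORing both sides with plaintext gives k = plaintext ⊕ ct.
112 ⊕   4 = 116
 97 ⊕ 211 = 178
 99 ⊕ 200 = 171
107 ⊕  82 =  57
101 ⊕  38 =  67
116 ⊕ 119 =   3
 32 ⊕ 122 =  90
116 ⊕  54 =  66
104 ⊕ 142 = 230
101 ⊕ 143 = 234
 32 ⊕ 251 = 219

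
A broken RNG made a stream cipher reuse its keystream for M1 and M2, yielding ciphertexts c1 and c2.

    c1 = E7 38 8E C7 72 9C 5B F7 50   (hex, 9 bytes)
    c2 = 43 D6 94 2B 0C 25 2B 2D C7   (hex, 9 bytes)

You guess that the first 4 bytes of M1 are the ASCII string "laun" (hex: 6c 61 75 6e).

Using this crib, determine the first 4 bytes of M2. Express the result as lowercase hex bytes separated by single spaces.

c8 8f 6f 82

First, c1 ⊕ c2 = (M1 ⊕ K) ⊕ (M2 ⊕ K) = M1 ⊕ M2, so the key drops out. Then M2 = (M1 ⊕ M2) ⊕ M1 over the first 4 bytes.
byte 0: (e7 ⊕ 43) ⊕ 6c = a4 ⊕ 6c = c8
byte 1: (38 ⊕ d6) ⊕ 61 = ee ⊕ 61 = 8f
byte 2: (8e ⊕ 94) ⊕ 75 = 1a ⊕ 75 = 6f
byte 3: (c7 ⊕ 2b) ⊕ 6e = ec ⊕ 6e = 82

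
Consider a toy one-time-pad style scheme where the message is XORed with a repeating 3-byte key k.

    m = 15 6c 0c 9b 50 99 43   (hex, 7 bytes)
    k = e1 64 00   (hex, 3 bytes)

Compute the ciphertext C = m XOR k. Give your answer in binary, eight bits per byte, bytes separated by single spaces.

The 3-byte key repeats, so the effective keystream is e1 64 00 e1 64 00 e1.
byte 0: 15 ⊕ e1 = f4
byte 1: 6c ⊕ 64 = 08
byte 2: 0c ⊕ 00 = 0c
byte 3: 9b ⊕ e1 = 7a
byte 4: 50 ⊕ 64 = 34
byte 5: 99 ⊕ 00 = 99
byte 6: 43 ⊕ e1 = a2

11110100 00001000 00001100 01111010 00110100 10011001 10100010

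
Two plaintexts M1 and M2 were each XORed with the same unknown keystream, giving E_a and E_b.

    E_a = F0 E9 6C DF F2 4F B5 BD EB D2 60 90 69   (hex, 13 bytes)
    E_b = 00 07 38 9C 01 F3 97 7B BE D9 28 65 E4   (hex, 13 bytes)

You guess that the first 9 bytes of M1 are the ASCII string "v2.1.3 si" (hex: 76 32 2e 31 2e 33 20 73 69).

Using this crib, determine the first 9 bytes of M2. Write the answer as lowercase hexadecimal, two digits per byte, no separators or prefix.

86dc7a72dd8f02b53c

First, E_a ⊕ E_b = (M1 ⊕ K) ⊕ (M2 ⊕ K) = M1 ⊕ M2, so the key drops out. Then M2 = (M1 ⊕ M2) ⊕ M1 over the first 9 bytes.
byte 0: (f0 xor 00) xor 76 = f0 xor 76 = 86
byte 1: (e9 xor 07) xor 32 = ee xor 32 = dc
byte 2: (6c xor 38) xor 2e = 54 xor 2e = 7a
byte 3: (df xor 9c) xor 31 = 43 xor 31 = 72
byte 4: (f2 xor 01) xor 2e = f3 xor 2e = dd
byte 5: (4f xor f3) xor 33 = bc xor 33 = 8f
byte 6: (b5 xor 97) xor 20 = 22 xor 20 = 02
byte 7: (bd xor 7b) xor 73 = c6 xor 73 = b5
byte 8: (eb xor be) xor 69 = 55 xor 69 = 3c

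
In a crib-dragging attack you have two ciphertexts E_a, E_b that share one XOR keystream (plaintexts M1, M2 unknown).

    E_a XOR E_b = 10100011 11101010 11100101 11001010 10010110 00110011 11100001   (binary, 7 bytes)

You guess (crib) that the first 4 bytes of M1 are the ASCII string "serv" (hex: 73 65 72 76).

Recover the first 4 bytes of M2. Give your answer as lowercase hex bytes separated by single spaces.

Since E_a ⊕ E_b = M1 ⊕ M2, XORing with the guessed M1 bytes yields the corresponding M2 bytes: M2 = (E_a ⊕ E_b) ⊕ M1.
a3 xor 73 = d0
ea xor 65 = 8f
e5 xor 72 = 97
ca xor 76 = bc

d0 8f 97 bc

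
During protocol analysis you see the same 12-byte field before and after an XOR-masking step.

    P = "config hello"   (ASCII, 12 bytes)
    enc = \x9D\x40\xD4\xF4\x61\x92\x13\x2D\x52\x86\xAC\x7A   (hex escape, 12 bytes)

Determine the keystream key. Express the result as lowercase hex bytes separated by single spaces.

fe 2f ba 92 08 f5 33 45 37 ea c0 15

Since enc = P ⊕ key, XORing both sides with P gives key = P ⊕ enc.
 99 ⊕ 157 = 254
111 ⊕  64 =  47
110 ⊕ 212 = 186
102 ⊕ 244 = 146
105 ⊕  97 =   8
103 ⊕ 146 = 245
 32 ⊕  19 =  51
104 ⊕  45 =  69
101 ⊕  82 =  55
108 ⊕ 134 = 234
108 ⊕ 172 = 192
111 ⊕ 122 =  21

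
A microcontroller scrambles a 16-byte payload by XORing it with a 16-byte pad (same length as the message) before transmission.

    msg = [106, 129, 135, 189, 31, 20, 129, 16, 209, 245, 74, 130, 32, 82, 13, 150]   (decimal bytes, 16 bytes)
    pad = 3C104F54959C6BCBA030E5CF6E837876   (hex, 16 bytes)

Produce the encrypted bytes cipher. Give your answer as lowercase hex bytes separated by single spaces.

106 ^  60 =  86
129 ^  16 = 145
135 ^  79 = 200
189 ^  84 = 233
 31 ^ 149 = 138
 20 ^ 156 = 136
129 ^ 107 = 234
 16 ^ 203 = 219
209 ^ 160 = 113
245 ^  48 = 197
 74 ^ 229 = 175
130 ^ 207 =  77
 32 ^ 110 =  78
 82 ^ 131 = 209
 13 ^ 120 = 117
150 ^ 118 = 224

56 91 c8 e9 8a 88 ea db 71 c5 af 4d 4e d1 75 e0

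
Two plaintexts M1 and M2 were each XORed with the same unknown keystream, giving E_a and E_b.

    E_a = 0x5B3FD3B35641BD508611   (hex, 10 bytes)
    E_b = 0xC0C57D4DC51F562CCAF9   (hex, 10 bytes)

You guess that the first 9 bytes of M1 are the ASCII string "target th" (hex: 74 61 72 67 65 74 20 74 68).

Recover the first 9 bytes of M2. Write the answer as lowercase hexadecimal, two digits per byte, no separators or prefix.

First, E_a ⊕ E_b = (M1 ⊕ K) ⊕ (M2 ⊕ K) = M1 ⊕ M2, so the key drops out. Then M2 = (M1 ⊕ M2) ⊕ M1 over the first 9 bytes.
byte 0: (5b XOR c0) XOR 74 = 9b XOR 74 = ef
byte 1: (3f XOR c5) XOR 61 = fa XOR 61 = 9b
byte 2: (d3 XOR 7d) XOR 72 = ae XOR 72 = dc
byte 3: (b3 XOR 4d) XOR 67 = fe XOR 67 = 99
byte 4: (56 XOR c5) XOR 65 = 93 XOR 65 = f6
byte 5: (41 XOR 1f) XOR 74 = 5e XOR 74 = 2a
byte 6: (bd XOR 56) XOR 20 = eb XOR 20 = cb
byte 7: (50 XOR 2c) XOR 74 = 7c XOR 74 = 08
byte 8: (86 XOR ca) XOR 68 = 4c XOR 68 = 24

ef9bdc99f62acb0824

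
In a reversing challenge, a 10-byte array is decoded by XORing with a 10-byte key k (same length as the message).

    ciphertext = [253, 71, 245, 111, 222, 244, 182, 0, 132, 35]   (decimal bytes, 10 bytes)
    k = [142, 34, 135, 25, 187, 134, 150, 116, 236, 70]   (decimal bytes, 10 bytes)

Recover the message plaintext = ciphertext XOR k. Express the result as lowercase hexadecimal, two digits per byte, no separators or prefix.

fd XOR 8e = 73
47 XOR 22 = 65
f5 XOR 87 = 72
6f XOR 19 = 76
de XOR bb = 65
f4 XOR 86 = 72
b6 XOR 96 = 20
00 XOR 74 = 74
84 XOR ec = 68
23 XOR 46 = 65

73657276657220746865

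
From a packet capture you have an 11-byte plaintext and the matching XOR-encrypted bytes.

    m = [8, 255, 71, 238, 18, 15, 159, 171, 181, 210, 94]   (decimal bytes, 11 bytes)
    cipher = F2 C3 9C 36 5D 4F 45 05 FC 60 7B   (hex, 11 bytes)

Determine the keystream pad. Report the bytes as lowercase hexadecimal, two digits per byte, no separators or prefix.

Since cipher = m ⊕ pad, XORing both sides with m gives pad = m ⊕ cipher.
08 XOR f2 = fa
ff XOR c3 = 3c
47 XOR 9c = db
ee XOR 36 = d8
12 XOR 5d = 4f
0f XOR 4f = 40
9f XOR 45 = da
ab XOR 05 = ae
b5 XOR fc = 49
d2 XOR 60 = b2
5e XOR 7b = 25

fa3cdbd84f40daae49b225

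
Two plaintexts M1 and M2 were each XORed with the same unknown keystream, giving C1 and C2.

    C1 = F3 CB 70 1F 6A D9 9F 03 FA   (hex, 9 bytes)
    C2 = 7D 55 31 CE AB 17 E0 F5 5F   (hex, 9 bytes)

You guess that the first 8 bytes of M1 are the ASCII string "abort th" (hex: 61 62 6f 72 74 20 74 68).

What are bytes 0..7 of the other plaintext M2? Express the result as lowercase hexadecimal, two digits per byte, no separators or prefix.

effc2ea3b5ee0b9e

First, C1 ⊕ C2 = (M1 ⊕ K) ⊕ (M2 ⊕ K) = M1 ⊕ M2, so the key drops out. Then M2 = (M1 ⊕ M2) ⊕ M1 over the first 8 bytes.
byte 0: (f3 ⊕ 7d) ⊕ 61 = 8e ⊕ 61 = ef
byte 1: (cb ⊕ 55) ⊕ 62 = 9e ⊕ 62 = fc
byte 2: (70 ⊕ 31) ⊕ 6f = 41 ⊕ 6f = 2e
byte 3: (1f ⊕ ce) ⊕ 72 = d1 ⊕ 72 = a3
byte 4: (6a ⊕ ab) ⊕ 74 = c1 ⊕ 74 = b5
byte 5: (d9 ⊕ 17) ⊕ 20 = ce ⊕ 20 = ee
byte 6: (9f ⊕ e0) ⊕ 74 = 7f ⊕ 74 = 0b
byte 7: (03 ⊕ f5) ⊕ 68 = f6 ⊕ 68 = 9e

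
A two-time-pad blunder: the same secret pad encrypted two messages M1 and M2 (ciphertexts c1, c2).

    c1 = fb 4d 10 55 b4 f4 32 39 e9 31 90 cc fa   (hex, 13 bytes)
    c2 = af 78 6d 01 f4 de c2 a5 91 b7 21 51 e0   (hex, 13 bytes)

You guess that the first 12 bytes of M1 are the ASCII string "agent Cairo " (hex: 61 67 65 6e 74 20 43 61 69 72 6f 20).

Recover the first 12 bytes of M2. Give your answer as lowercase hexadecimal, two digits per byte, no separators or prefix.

First, c1 ⊕ c2 = (M1 ⊕ K) ⊕ (M2 ⊕ K) = M1 ⊕ M2, so the key drops out. Then M2 = (M1 ⊕ M2) ⊕ M1 over the first 12 bytes.
byte 0: (fb ^ af) ^ 61 = 54 ^ 61 = 35
byte 1: (4d ^ 78) ^ 67 = 35 ^ 67 = 52
byte 2: (10 ^ 6d) ^ 65 = 7d ^ 65 = 18
byte 3: (55 ^ 01) ^ 6e = 54 ^ 6e = 3a
byte 4: (b4 ^ f4) ^ 74 = 40 ^ 74 = 34
byte 5: (f4 ^ de) ^ 20 = 2a ^ 20 = 0a
byte 6: (32 ^ c2) ^ 43 = f0 ^ 43 = b3
byte 7: (39 ^ a5) ^ 61 = 9c ^ 61 = fd
byte 8: (e9 ^ 91) ^ 69 = 78 ^ 69 = 11
byte 9: (31 ^ b7) ^ 72 = 86 ^ 72 = f4
byte 10: (90 ^ 21) ^ 6f = b1 ^ 6f = de
byte 11: (cc ^ 51) ^ 20 = 9d ^ 20 = bd

3552183a340ab3fd11f4debd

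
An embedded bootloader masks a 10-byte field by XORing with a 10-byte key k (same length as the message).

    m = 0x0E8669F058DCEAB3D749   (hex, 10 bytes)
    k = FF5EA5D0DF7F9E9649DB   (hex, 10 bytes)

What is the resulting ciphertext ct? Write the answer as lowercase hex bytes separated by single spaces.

XOR is its own inverse, so applying the key byte-wise gives the result directly.
byte 0: 00001110 XOR 11111111 = 11110001
byte 1: 10000110 XOR 01011110 = 11011000
byte 2: 01101001 XOR 10100101 = 11001100
byte 3: 11110000 XOR 11010000 = 00100000
byte 4: 01011000 XOR 11011111 = 10000111
byte 5: 11011100 XOR 01111111 = 10100011
byte 6: 11101010 XOR 10011110 = 01110100
byte 7: 10110011 XOR 10010110 = 00100101
byte 8: 11010111 XOR 01001001 = 10011110
byte 9: 01001001 XOR 11011011 = 10010010

f1 d8 cc 20 87 a3 74 25 9e 92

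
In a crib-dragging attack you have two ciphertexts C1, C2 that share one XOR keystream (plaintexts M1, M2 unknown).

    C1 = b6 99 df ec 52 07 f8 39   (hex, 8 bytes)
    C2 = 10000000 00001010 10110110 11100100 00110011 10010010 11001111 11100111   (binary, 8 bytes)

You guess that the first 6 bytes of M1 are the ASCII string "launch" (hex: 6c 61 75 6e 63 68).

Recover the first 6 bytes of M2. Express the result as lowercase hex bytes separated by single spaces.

5a f2 1c 66 02 fd

First, C1 ⊕ C2 = (M1 ⊕ K) ⊕ (M2 ⊕ K) = M1 ⊕ M2, so the key drops out. Then M2 = (M1 ⊕ M2) ⊕ M1 over the first 6 bytes.
byte 0: (b6 ⊕ 80) ⊕ 6c = 36 ⊕ 6c = 5a
byte 1: (99 ⊕ 0a) ⊕ 61 = 93 ⊕ 61 = f2
byte 2: (df ⊕ b6) ⊕ 75 = 69 ⊕ 75 = 1c
byte 3: (ec ⊕ e4) ⊕ 6e = 08 ⊕ 6e = 66
byte 4: (52 ⊕ 33) ⊕ 63 = 61 ⊕ 63 = 02
byte 5: (07 ⊕ 92) ⊕ 68 = 95 ⊕ 68 = fd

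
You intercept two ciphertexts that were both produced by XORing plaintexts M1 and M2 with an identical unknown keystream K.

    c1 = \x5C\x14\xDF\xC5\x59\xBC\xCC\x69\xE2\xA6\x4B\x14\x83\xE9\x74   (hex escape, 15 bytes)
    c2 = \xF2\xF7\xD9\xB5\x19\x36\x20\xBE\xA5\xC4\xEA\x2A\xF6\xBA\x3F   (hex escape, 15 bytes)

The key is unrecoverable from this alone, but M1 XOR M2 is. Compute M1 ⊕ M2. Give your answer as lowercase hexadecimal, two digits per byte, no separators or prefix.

c1 ⊕ c2 = (M1 ⊕ K) ⊕ (M2 ⊕ K) = M1 ⊕ M2 — the shared key cancels under XOR.
01011100 XOR 11110010 = 10101110
00010100 XOR 11110111 = 11100011
11011111 XOR 11011001 = 00000110
11000101 XOR 10110101 = 01110000
01011001 XOR 00011001 = 01000000
10111100 XOR 00110110 = 10001010
11001100 XOR 00100000 = 11101100
01101001 XOR 10111110 = 11010111
11100010 XOR 10100101 = 01000111
10100110 XOR 11000100 = 01100010
01001011 XOR 11101010 = 10100001
00010100 XOR 00101010 = 00111110
10000011 XOR 11110110 = 01110101
11101001 XOR 10111010 = 01010011
01110100 XOR 00111111 = 01001011

aee30670408aecd74762a13e75534b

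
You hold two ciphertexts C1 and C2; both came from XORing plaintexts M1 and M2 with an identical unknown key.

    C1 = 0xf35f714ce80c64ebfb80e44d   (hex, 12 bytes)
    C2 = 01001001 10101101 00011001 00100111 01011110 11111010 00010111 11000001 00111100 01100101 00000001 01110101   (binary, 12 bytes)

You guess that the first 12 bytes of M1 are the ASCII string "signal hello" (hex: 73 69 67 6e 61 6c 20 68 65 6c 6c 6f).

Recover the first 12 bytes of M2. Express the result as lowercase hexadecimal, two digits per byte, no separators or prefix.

First, C1 ⊕ C2 = (M1 ⊕ K) ⊕ (M2 ⊕ K) = M1 ⊕ M2, so the key drops out. Then M2 = (M1 ⊕ M2) ⊕ M1 over the first 12 bytes.
byte 0: (f3 ⊕ 49) ⊕ 73 = ba ⊕ 73 = c9
byte 1: (5f ⊕ ad) ⊕ 69 = f2 ⊕ 69 = 9b
byte 2: (71 ⊕ 19) ⊕ 67 = 68 ⊕ 67 = 0f
byte 3: (4c ⊕ 27) ⊕ 6e = 6b ⊕ 6e = 05
byte 4: (e8 ⊕ 5e) ⊕ 61 = b6 ⊕ 61 = d7
byte 5: (0c ⊕ fa) ⊕ 6c = f6 ⊕ 6c = 9a
byte 6: (64 ⊕ 17) ⊕ 20 = 73 ⊕ 20 = 53
byte 7: (eb ⊕ c1) ⊕ 68 = 2a ⊕ 68 = 42
byte 8: (fb ⊕ 3c) ⊕ 65 = c7 ⊕ 65 = a2
byte 9: (80 ⊕ 65) ⊕ 6c = e5 ⊕ 6c = 89
byte 10: (e4 ⊕ 01) ⊕ 6c = e5 ⊕ 6c = 89
byte 11: (4d ⊕ 75) ⊕ 6f = 38 ⊕ 6f = 57

c99b0f05d79a5342a2898957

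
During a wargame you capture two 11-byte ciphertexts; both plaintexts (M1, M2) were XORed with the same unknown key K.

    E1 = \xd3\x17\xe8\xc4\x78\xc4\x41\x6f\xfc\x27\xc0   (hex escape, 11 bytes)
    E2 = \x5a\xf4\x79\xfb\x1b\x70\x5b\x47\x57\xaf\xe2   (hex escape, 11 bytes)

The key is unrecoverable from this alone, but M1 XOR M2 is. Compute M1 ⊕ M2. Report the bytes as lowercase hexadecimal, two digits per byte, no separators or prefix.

E1 ⊕ E2 = (M1 ⊕ K) ⊕ (M2 ⊕ K) = M1 ⊕ M2 — the shared key cancels under XOR.
211 ⊕  90 = 137
 23 ⊕ 244 = 227
232 ⊕ 121 = 145
196 ⊕ 251 =  63
120 ⊕  27 =  99
196 ⊕ 112 = 180
 65 ⊕  91 =  26
111 ⊕  71 =  40
252 ⊕  87 = 171
 39 ⊕ 175 = 136
192 ⊕ 226 =  34

89e3913f63b41a28ab8822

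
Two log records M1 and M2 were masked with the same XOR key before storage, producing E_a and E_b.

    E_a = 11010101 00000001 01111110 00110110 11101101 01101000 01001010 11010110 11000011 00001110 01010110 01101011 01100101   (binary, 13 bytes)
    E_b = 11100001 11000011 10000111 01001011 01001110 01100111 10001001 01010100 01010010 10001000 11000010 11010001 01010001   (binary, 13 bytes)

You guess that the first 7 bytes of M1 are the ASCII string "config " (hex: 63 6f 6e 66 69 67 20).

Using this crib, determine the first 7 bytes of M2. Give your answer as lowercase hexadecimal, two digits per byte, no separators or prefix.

First, E_a ⊕ E_b = (M1 ⊕ K) ⊕ (M2 ⊕ K) = M1 ⊕ M2, so the key drops out. Then M2 = (M1 ⊕ M2) ⊕ M1 over the first 7 bytes.
byte 0: (d5 ^ e1) ^ 63 = 34 ^ 63 = 57
byte 1: (01 ^ c3) ^ 6f = c2 ^ 6f = ad
byte 2: (7e ^ 87) ^ 6e = f9 ^ 6e = 97
byte 3: (36 ^ 4b) ^ 66 = 7d ^ 66 = 1b
byte 4: (ed ^ 4e) ^ 69 = a3 ^ 69 = ca
byte 5: (68 ^ 67) ^ 67 = 0f ^ 67 = 68
byte 6: (4a ^ 89) ^ 20 = c3 ^ 20 = e3

57ad971bca68e3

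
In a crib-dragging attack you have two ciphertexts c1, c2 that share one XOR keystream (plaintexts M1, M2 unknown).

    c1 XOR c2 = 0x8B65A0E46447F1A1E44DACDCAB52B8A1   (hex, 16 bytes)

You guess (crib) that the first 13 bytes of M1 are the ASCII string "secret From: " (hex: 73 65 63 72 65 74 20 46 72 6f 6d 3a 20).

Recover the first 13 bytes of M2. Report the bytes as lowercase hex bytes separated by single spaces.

Since c1 ⊕ c2 = M1 ⊕ M2, XORing with the guessed M1 bytes yields the corresponding M2 bytes: M2 = (c1 ⊕ c2) ⊕ M1.
byte 0: 10001011 XOR 01110011 = 11111000
byte 1: 01100101 XOR 01100101 = 00000000
byte 2: 10100000 XOR 01100011 = 11000011
byte 3: 11100100 XOR 01110010 = 10010110
byte 4: 01100100 XOR 01100101 = 00000001
byte 5: 01000111 XOR 01110100 = 00110011
byte 6: 11110001 XOR 00100000 = 11010001
byte 7: 10100001 XOR 01000110 = 11100111
byte 8: 11100100 XOR 01110010 = 10010110
byte 9: 01001101 XOR 01101111 = 00100010
byte 10: 10101100 XOR 01101101 = 11000001
byte 11: 11011100 XOR 00111010 = 11100110
byte 12: 10101011 XOR 00100000 = 10001011

f8 00 c3 96 01 33 d1 e7 96 22 c1 e6 8b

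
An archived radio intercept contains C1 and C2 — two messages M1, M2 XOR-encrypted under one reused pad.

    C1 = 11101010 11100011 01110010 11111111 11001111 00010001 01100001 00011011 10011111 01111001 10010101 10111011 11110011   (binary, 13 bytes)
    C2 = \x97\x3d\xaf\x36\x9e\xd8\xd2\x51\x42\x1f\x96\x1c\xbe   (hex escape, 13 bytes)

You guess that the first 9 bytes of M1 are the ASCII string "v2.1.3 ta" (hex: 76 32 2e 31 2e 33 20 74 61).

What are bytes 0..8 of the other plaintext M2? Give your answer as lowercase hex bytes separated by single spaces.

First, C1 ⊕ C2 = (M1 ⊕ K) ⊕ (M2 ⊕ K) = M1 ⊕ M2, so the key drops out. Then M2 = (M1 ⊕ M2) ⊕ M1 over the first 9 bytes.
byte 0: (ea ⊕ 97) ⊕ 76 = 7d ⊕ 76 = 0b
byte 1: (e3 ⊕ 3d) ⊕ 32 = de ⊕ 32 = ec
byte 2: (72 ⊕ af) ⊕ 2e = dd ⊕ 2e = f3
byte 3: (ff ⊕ 36) ⊕ 31 = c9 ⊕ 31 = f8
byte 4: (cf ⊕ 9e) ⊕ 2e = 51 ⊕ 2e = 7f
byte 5: (11 ⊕ d8) ⊕ 33 = c9 ⊕ 33 = fa
byte 6: (61 ⊕ d2) ⊕ 20 = b3 ⊕ 20 = 93
byte 7: (1b ⊕ 51) ⊕ 74 = 4a ⊕ 74 = 3e
byte 8: (9f ⊕ 42) ⊕ 61 = dd ⊕ 61 = bc

0b ec f3 f8 7f fa 93 3e bc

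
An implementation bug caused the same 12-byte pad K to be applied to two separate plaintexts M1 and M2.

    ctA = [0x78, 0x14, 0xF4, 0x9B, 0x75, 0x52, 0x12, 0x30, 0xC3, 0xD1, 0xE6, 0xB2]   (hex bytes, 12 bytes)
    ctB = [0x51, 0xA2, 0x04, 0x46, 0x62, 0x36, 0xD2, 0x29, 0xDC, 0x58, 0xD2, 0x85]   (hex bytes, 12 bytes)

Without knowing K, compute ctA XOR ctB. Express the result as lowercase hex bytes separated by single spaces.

ctA ⊕ ctB = (M1 ⊕ K) ⊕ (M2 ⊕ K) = M1 ⊕ M2 — the shared key cancels under XOR.
byte 0: 78 xor 51 = 29
byte 1: 14 xor a2 = b6
byte 2: f4 xor 04 = f0
byte 3: 9b xor 46 = dd
byte 4: 75 xor 62 = 17
byte 5: 52 xor 36 = 64
byte 6: 12 xor d2 = c0
byte 7: 30 xor 29 = 19
byte 8: c3 xor dc = 1f
byte 9: d1 xor 58 = 89
byte 10: e6 xor d2 = 34
byte 11: b2 xor 85 = 37

29 b6 f0 dd 17 64 c0 19 1f 89 34 37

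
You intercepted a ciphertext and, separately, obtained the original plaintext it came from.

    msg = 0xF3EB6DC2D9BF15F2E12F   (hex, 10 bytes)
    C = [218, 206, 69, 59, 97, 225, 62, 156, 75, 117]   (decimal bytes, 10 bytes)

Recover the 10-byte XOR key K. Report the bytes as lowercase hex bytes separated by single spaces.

29 25 28 f9 b8 5e 2b 6e aa 5a

Since C = msg ⊕ K, XORing both sides with msg gives K = msg ⊕ C.
11110011 ⊕ 11011010 = 00101001
11101011 ⊕ 11001110 = 00100101
01101101 ⊕ 01000101 = 00101000
11000010 ⊕ 00111011 = 11111001
11011001 ⊕ 01100001 = 10111000
10111111 ⊕ 11100001 = 01011110
00010101 ⊕ 00111110 = 00101011
11110010 ⊕ 10011100 = 01101110
11100001 ⊕ 01001011 = 10101010
00101111 ⊕ 01110101 = 01011010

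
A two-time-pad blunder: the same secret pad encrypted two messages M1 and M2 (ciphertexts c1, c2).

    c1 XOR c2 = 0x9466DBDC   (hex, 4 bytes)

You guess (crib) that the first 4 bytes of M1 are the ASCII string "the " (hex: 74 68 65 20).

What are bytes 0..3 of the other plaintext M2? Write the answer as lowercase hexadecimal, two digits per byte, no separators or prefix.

e00ebefc

Since c1 ⊕ c2 = M1 ⊕ M2, XORing with the guessed M1 bytes yields the corresponding M2 bytes: M2 = (c1 ⊕ c2) ⊕ M1.
148 ^ 116 = 224
102 ^ 104 =  14
219 ^ 101 = 190
220 ^  32 = 252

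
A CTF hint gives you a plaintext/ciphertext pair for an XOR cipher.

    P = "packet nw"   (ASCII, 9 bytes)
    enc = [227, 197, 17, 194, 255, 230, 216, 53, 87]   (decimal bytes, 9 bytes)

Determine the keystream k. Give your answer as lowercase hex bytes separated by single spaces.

Since enc = P ⊕ k, XORing both sides with P gives k = P ⊕ enc.
byte 0: 70 ^ e3 = 93
byte 1: 61 ^ c5 = a4
byte 2: 63 ^ 11 = 72
byte 3: 6b ^ c2 = a9
byte 4: 65 ^ ff = 9a
byte 5: 74 ^ e6 = 92
byte 6: 20 ^ d8 = f8
byte 7: 6e ^ 35 = 5b
byte 8: 77 ^ 57 = 20

93 a4 72 a9 9a 92 f8 5b 20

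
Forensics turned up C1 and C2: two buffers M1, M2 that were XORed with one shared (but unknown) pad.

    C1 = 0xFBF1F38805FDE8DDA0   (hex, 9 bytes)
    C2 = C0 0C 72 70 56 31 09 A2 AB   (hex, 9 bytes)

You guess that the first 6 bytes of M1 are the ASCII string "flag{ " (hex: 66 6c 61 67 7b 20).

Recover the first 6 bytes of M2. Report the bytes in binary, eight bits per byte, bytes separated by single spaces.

01011101 10010001 11100000 10011111 00101000 11101100

First, C1 ⊕ C2 = (M1 ⊕ K) ⊕ (M2 ⊕ K) = M1 ⊕ M2, so the key drops out. Then M2 = (M1 ⊕ M2) ⊕ M1 over the first 6 bytes.
byte 0: (fb xor c0) xor 66 = 3b xor 66 = 5d
byte 1: (f1 xor 0c) xor 6c = fd xor 6c = 91
byte 2: (f3 xor 72) xor 61 = 81 xor 61 = e0
byte 3: (88 xor 70) xor 67 = f8 xor 67 = 9f
byte 4: (05 xor 56) xor 7b = 53 xor 7b = 28
byte 5: (fd xor 31) xor 20 = cc xor 20 = ec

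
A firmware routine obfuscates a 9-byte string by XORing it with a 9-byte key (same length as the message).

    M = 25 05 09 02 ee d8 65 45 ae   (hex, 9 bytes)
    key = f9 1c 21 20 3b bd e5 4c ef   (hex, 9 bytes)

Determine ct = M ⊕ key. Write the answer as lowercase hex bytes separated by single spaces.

dc 19 28 22 d5 65 80 09 41

XOR is its own inverse, so applying the key byte-wise gives the result directly.
byte 0: 25 xor f9 = dc
byte 1: 05 xor 1c = 19
byte 2: 09 xor 21 = 28
byte 3: 02 xor 20 = 22
byte 4: ee xor 3b = d5
byte 5: d8 xor bd = 65
byte 6: 65 xor e5 = 80
byte 7: 45 xor 4c = 09
byte 8: ae xor ef = 41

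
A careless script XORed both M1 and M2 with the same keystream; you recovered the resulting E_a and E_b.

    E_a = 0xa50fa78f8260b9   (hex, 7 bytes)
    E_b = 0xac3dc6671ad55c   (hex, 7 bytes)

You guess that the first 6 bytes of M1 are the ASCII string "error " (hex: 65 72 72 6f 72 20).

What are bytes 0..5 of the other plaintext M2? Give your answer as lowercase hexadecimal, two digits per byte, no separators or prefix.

First, E_a ⊕ E_b = (M1 ⊕ K) ⊕ (M2 ⊕ K) = M1 ⊕ M2, so the key drops out. Then M2 = (M1 ⊕ M2) ⊕ M1 over the first 6 bytes.
byte 0: (a5 xor ac) xor 65 = 09 xor 65 = 6c
byte 1: (0f xor 3d) xor 72 = 32 xor 72 = 40
byte 2: (a7 xor c6) xor 72 = 61 xor 72 = 13
byte 3: (8f xor 67) xor 6f = e8 xor 6f = 87
byte 4: (82 xor 1a) xor 72 = 98 xor 72 = ea
byte 5: (60 xor d5) xor 20 = b5 xor 20 = 95

6c401387ea95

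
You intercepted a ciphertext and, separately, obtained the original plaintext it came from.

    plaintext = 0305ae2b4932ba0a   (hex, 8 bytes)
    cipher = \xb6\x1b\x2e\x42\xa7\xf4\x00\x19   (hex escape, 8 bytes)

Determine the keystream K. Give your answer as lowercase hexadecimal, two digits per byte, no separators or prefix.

Since cipher = plaintext ⊕ K, XORing both sides with plaintext gives K = plaintext ⊕ cipher.
  3 XOR 182 = 181
  5 XOR  27 =  30
174 XOR  46 = 128
 43 XOR  66 = 105
 73 XOR 167 = 238
 50 XOR 244 = 198
186 XOR   0 = 186
 10 XOR  25 =  19

b51e8069eec6ba13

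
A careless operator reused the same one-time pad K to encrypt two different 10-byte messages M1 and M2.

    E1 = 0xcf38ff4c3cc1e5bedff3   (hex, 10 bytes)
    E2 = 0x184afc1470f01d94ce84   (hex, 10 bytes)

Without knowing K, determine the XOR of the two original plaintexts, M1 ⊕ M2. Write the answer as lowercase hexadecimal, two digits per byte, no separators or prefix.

E1 ⊕ E2 = (M1 ⊕ K) ⊕ (M2 ⊕ K) = M1 ⊕ M2 — the shared key cancels under XOR.
byte 0: 207 xor  24 = 215
byte 1:  56 xor  74 = 114
byte 2: 255 xor 252 =   3
byte 3:  76 xor  20 =  88
byte 4:  60 xor 112 =  76
byte 5: 193 xor 240 =  49
byte 6: 229 xor  29 = 248
byte 7: 190 xor 148 =  42
byte 8: 223 xor 206 =  17
byte 9: 243 xor 132 = 119

d77203584c31f82a1177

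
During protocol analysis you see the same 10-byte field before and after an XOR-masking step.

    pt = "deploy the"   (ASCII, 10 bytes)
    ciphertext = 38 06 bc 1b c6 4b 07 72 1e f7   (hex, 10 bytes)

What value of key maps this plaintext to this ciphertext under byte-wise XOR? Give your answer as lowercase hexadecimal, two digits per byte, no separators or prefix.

Since ciphertext = pt ⊕ key, XORing both sides with pt gives key = pt ⊕ ciphertext.
64 XOR 38 = 5c
65 XOR 06 = 63
70 XOR bc = cc
6c XOR 1b = 77
6f XOR c6 = a9
79 XOR 4b = 32
20 XOR 07 = 27
74 XOR 72 = 06
68 XOR 1e = 76
65 XOR f7 = 92

5c63cc77a93227067692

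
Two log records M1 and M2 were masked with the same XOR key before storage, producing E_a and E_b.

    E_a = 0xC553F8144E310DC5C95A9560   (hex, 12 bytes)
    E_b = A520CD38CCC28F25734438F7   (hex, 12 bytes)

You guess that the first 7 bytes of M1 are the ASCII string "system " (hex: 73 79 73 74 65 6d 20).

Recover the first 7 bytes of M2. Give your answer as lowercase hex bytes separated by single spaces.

13 0a 46 58 e7 9e a2

First, E_a ⊕ E_b = (M1 ⊕ K) ⊕ (M2 ⊕ K) = M1 ⊕ M2, so the key drops out. Then M2 = (M1 ⊕ M2) ⊕ M1 over the first 7 bytes.
byte 0: (c5 ^ a5) ^ 73 = 60 ^ 73 = 13
byte 1: (53 ^ 20) ^ 79 = 73 ^ 79 = 0a
byte 2: (f8 ^ cd) ^ 73 = 35 ^ 73 = 46
byte 3: (14 ^ 38) ^ 74 = 2c ^ 74 = 58
byte 4: (4e ^ cc) ^ 65 = 82 ^ 65 = e7
byte 5: (31 ^ c2) ^ 6d = f3 ^ 6d = 9e
byte 6: (0d ^ 8f) ^ 20 = 82 ^ 20 = a2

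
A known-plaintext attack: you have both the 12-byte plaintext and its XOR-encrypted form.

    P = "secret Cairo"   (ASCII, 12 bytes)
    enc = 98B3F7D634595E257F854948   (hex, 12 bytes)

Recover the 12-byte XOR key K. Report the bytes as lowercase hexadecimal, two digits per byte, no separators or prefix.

ebd694a4512d7e661eec3b27

Since enc = P ⊕ K, XORing both sides with P gives K = P ⊕ enc.
115 ^ 152 = 235
101 ^ 179 = 214
 99 ^ 247 = 148
114 ^ 214 = 164
101 ^  52 =  81
116 ^  89 =  45
 32 ^  94 = 126
 67 ^  37 = 102
 97 ^ 127 =  30
105 ^ 133 = 236
114 ^  73 =  59
111 ^  72 =  39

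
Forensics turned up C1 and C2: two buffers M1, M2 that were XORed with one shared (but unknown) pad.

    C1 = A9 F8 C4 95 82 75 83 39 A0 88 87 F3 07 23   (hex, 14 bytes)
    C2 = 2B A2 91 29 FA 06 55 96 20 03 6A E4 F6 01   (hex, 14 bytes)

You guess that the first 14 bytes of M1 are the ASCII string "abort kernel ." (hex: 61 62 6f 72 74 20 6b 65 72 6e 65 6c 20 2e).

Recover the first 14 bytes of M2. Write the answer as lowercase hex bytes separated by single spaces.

First, C1 ⊕ C2 = (M1 ⊕ K) ⊕ (M2 ⊕ K) = M1 ⊕ M2, so the key drops out. Then M2 = (M1 ⊕ M2) ⊕ M1 over the first 14 bytes.
byte 0: (a9 ^ 2b) ^ 61 = 82 ^ 61 = e3
byte 1: (f8 ^ a2) ^ 62 = 5a ^ 62 = 38
byte 2: (c4 ^ 91) ^ 6f = 55 ^ 6f = 3a
byte 3: (95 ^ 29) ^ 72 = bc ^ 72 = ce
byte 4: (82 ^ fa) ^ 74 = 78 ^ 74 = 0c
byte 5: (75 ^ 06) ^ 20 = 73 ^ 20 = 53
byte 6: (83 ^ 55) ^ 6b = d6 ^ 6b = bd
byte 7: (39 ^ 96) ^ 65 = af ^ 65 = ca
byte 8: (a0 ^ 20) ^ 72 = 80 ^ 72 = f2
byte 9: (88 ^ 03) ^ 6e = 8b ^ 6e = e5
byte 10: (87 ^ 6a) ^ 65 = ed ^ 65 = 88
byte 11: (f3 ^ e4) ^ 6c = 17 ^ 6c = 7b
byte 12: (07 ^ f6) ^ 20 = f1 ^ 20 = d1
byte 13: (23 ^ 01) ^ 2e = 22 ^ 2e = 0c

e3 38 3a ce 0c 53 bd ca f2 e5 88 7b d1 0c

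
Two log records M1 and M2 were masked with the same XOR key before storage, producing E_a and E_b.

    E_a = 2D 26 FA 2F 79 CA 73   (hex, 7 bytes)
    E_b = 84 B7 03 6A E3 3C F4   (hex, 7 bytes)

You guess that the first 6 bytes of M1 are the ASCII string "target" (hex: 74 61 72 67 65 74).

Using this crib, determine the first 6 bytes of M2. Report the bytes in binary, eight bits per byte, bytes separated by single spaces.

First, E_a ⊕ E_b = (M1 ⊕ K) ⊕ (M2 ⊕ K) = M1 ⊕ M2, so the key drops out. Then M2 = (M1 ⊕ M2) ⊕ M1 over the first 6 bytes.
byte 0: (2d ^ 84) ^ 74 = a9 ^ 74 = dd
byte 1: (26 ^ b7) ^ 61 = 91 ^ 61 = f0
byte 2: (fa ^ 03) ^ 72 = f9 ^ 72 = 8b
byte 3: (2f ^ 6a) ^ 67 = 45 ^ 67 = 22
byte 4: (79 ^ e3) ^ 65 = 9a ^ 65 = ff
byte 5: (ca ^ 3c) ^ 74 = f6 ^ 74 = 82

11011101 11110000 10001011 00100010 11111111 10000010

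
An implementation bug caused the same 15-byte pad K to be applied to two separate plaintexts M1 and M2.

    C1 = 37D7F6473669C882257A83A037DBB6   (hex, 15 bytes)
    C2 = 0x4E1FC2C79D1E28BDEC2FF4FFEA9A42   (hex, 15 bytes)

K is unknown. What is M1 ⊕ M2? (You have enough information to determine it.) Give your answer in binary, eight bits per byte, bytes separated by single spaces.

C1 ⊕ C2 = (M1 ⊕ K) ⊕ (M2 ⊕ K) = M1 ⊕ M2 — the shared key cancels under XOR.
37 ⊕ 4e = 79
d7 ⊕ 1f = c8
f6 ⊕ c2 = 34
47 ⊕ c7 = 80
36 ⊕ 9d = ab
69 ⊕ 1e = 77
c8 ⊕ 28 = e0
82 ⊕ bd = 3f
25 ⊕ ec = c9
7a ⊕ 2f = 55
83 ⊕ f4 = 77
a0 ⊕ ff = 5f
37 ⊕ ea = dd
db ⊕ 9a = 41
b6 ⊕ 42 = f4

01111001 11001000 00110100 10000000 10101011 01110111 11100000 00111111 11001001 01010101 01110111 01011111 11011101 01000001 11110100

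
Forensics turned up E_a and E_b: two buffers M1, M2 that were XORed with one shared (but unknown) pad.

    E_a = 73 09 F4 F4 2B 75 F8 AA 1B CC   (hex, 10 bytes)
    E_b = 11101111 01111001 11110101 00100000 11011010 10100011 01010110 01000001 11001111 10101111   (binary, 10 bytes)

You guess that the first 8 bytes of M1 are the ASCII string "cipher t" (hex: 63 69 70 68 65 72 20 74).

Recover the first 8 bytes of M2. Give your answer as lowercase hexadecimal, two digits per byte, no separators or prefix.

First, E_a ⊕ E_b = (M1 ⊕ K) ⊕ (M2 ⊕ K) = M1 ⊕ M2, so the key drops out. Then M2 = (M1 ⊕ M2) ⊕ M1 over the first 8 bytes.
byte 0: (73 XOR ef) XOR 63 = 9c XOR 63 = ff
byte 1: (09 XOR 79) XOR 69 = 70 XOR 69 = 19
byte 2: (f4 XOR f5) XOR 70 = 01 XOR 70 = 71
byte 3: (f4 XOR 20) XOR 68 = d4 XOR 68 = bc
byte 4: (2b XOR da) XOR 65 = f1 XOR 65 = 94
byte 5: (75 XOR a3) XOR 72 = d6 XOR 72 = a4
byte 6: (f8 XOR 56) XOR 20 = ae XOR 20 = 8e
byte 7: (aa XOR 41) XOR 74 = eb XOR 74 = 9f

ff1971bc94a48e9f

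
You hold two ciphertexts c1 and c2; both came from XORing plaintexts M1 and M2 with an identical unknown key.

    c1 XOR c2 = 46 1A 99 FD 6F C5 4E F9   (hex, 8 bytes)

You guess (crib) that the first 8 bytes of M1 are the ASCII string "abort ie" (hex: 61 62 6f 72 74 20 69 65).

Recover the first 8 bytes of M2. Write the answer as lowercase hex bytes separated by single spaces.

Since c1 ⊕ c2 = M1 ⊕ M2, XORing with the guessed M1 bytes yields the corresponding M2 bytes: M2 = (c1 ⊕ c2) ⊕ M1.
byte 0: 46 xor 61 = 27
byte 1: 1a xor 62 = 78
byte 2: 99 xor 6f = f6
byte 3: fd xor 72 = 8f
byte 4: 6f xor 74 = 1b
byte 5: c5 xor 20 = e5
byte 6: 4e xor 69 = 27
byte 7: f9 xor 65 = 9c

27 78 f6 8f 1b e5 27 9c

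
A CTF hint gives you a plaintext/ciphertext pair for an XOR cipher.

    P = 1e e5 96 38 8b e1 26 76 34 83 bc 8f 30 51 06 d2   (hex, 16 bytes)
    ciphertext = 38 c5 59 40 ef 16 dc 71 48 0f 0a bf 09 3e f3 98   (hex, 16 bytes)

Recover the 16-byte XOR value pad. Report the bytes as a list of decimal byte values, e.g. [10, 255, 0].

Since ciphertext = P ⊕ pad, XORing both sides with P gives pad = P ⊕ ciphertext.
00011110 ^ 00111000 = 00100110
11100101 ^ 11000101 = 00100000
10010110 ^ 01011001 = 11001111
00111000 ^ 01000000 = 01111000
10001011 ^ 11101111 = 01100100
11100001 ^ 00010110 = 11110111
00100110 ^ 11011100 = 11111010
01110110 ^ 01110001 = 00000111
00110100 ^ 01001000 = 01111100
10000011 ^ 00001111 = 10001100
10111100 ^ 00001010 = 10110110
10001111 ^ 10111111 = 00110000
00110000 ^ 00001001 = 00111001
01010001 ^ 00111110 = 01101111
00000110 ^ 11110011 = 11110101
11010010 ^ 10011000 = 01001010

[38, 32, 207, 120, 100, 247, 250, 7, 124, 140, 182, 48, 57, 111, 245, 74]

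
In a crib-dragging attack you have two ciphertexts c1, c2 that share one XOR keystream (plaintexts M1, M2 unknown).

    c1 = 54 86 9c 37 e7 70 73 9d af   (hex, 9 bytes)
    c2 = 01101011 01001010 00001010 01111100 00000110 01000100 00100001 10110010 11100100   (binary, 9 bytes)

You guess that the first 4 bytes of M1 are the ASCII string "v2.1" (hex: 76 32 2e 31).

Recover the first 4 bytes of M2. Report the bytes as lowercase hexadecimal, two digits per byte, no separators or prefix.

49feb87a

First, c1 ⊕ c2 = (M1 ⊕ K) ⊕ (M2 ⊕ K) = M1 ⊕ M2, so the key drops out. Then M2 = (M1 ⊕ M2) ⊕ M1 over the first 4 bytes.
byte 0: (54 xor 6b) xor 76 = 3f xor 76 = 49
byte 1: (86 xor 4a) xor 32 = cc xor 32 = fe
byte 2: (9c xor 0a) xor 2e = 96 xor 2e = b8
byte 3: (37 xor 7c) xor 31 = 4b xor 31 = 7a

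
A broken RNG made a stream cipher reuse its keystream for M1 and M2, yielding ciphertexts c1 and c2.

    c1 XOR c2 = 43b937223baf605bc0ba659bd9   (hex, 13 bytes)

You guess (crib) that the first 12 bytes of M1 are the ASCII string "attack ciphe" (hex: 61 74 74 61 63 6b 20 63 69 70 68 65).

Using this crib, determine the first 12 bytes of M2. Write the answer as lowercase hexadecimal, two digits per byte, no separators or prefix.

22cd434358c44038a9ca0dfe

Since c1 ⊕ c2 = M1 ⊕ M2, XORing with the guessed M1 bytes yields the corresponding M2 bytes: M2 = (c1 ⊕ c2) ⊕ M1.
43 ⊕ 61 = 22
b9 ⊕ 74 = cd
37 ⊕ 74 = 43
22 ⊕ 61 = 43
3b ⊕ 63 = 58
af ⊕ 6b = c4
60 ⊕ 20 = 40
5b ⊕ 63 = 38
c0 ⊕ 69 = a9
ba ⊕ 70 = ca
65 ⊕ 68 = 0d
9b ⊕ 65 = fe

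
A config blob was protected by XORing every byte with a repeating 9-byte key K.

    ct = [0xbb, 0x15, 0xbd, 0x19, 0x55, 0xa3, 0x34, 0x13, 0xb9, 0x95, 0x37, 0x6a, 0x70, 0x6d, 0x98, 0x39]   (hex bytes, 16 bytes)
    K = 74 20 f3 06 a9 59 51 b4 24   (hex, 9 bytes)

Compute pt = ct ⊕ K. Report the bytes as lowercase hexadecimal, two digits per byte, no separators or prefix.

The 9-byte key repeats, so the effective keystream is 74 20 f3 06 a9 59 51 b4 24 74 20 f3 06 a9 59 51.
byte 0: bb ⊕ 74 = cf
byte 1: 15 ⊕ 20 = 35
byte 2: bd ⊕ f3 = 4e
byte 3: 19 ⊕ 06 = 1f
byte 4: 55 ⊕ a9 = fc
byte 5: a3 ⊕ 59 = fa
byte 6: 34 ⊕ 51 = 65
byte 7: 13 ⊕ b4 = a7
byte 8: b9 ⊕ 24 = 9d
byte 9: 95 ⊕ 74 = e1
byte 10: 37 ⊕ 20 = 17
byte 11: 6a ⊕ f3 = 99
byte 12: 70 ⊕ 06 = 76
byte 13: 6d ⊕ a9 = c4
byte 14: 98 ⊕ 59 = c1
byte 15: 39 ⊕ 51 = 68

cf354e1ffcfa65a79de1179976c4c168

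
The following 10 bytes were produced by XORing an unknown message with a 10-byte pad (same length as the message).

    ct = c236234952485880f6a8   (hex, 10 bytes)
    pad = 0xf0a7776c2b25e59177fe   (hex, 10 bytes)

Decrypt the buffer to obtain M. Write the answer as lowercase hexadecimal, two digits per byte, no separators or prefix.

32915425796dbd118156

byte 0: 194 XOR 240 =  50
byte 1:  54 XOR 167 = 145
byte 2:  35 XOR 119 =  84
byte 3:  73 XOR 108 =  37
byte 4:  82 XOR  43 = 121
byte 5:  72 XOR  37 = 109
byte 6:  88 XOR 229 = 189
byte 7: 128 XOR 145 =  17
byte 8: 246 XOR 119 = 129
byte 9: 168 XOR 254 =  86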